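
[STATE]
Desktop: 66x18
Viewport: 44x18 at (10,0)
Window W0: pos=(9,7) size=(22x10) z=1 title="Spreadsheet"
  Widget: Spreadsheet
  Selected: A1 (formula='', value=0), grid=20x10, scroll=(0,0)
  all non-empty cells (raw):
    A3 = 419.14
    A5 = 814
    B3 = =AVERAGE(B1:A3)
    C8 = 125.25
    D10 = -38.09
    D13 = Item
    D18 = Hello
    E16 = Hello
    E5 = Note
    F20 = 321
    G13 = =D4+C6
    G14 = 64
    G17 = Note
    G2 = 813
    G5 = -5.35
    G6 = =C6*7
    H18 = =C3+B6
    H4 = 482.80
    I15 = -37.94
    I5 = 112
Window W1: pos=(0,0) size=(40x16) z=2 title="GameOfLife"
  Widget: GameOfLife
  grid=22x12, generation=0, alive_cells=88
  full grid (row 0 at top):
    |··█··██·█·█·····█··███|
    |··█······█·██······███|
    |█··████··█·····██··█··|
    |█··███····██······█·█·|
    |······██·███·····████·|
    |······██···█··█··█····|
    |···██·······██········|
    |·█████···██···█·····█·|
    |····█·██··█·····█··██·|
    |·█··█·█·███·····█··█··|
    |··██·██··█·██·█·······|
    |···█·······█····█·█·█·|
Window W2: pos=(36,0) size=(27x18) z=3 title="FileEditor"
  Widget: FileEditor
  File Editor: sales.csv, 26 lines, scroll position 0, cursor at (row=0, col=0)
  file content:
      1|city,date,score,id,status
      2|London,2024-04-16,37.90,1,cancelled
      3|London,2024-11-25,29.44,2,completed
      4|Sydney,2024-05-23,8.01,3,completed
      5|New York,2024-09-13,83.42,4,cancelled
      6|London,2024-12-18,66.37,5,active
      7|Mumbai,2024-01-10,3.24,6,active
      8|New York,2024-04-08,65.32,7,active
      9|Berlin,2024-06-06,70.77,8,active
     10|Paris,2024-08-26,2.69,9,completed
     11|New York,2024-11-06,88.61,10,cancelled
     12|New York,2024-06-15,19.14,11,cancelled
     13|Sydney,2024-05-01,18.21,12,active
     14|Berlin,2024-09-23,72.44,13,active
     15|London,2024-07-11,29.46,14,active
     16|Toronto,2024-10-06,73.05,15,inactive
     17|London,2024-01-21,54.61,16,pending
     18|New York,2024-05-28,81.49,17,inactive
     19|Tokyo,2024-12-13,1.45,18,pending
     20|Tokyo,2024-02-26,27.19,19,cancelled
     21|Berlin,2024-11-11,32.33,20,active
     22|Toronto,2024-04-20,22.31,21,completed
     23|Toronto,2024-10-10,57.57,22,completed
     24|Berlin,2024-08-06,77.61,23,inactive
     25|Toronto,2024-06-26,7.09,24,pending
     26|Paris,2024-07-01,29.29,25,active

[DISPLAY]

━━━━━━━━━━━━━━━━━━━━━━━━━━┏━━━━━━━━━━━━━━━━━
fe                        ┃ FileEditor      
──────────────────────────┠─────────────────
                          ┃█ity,date,score,i
·█·····█··███             ┃London,2024-04-16
█·██······███             ┃London,2024-11-25
█·····██··█··             ┃Sydney,2024-05-23
·██······█·█·             ┃New York,2024-09-
███·····████·             ┃London,2024-12-18
··█··█··█····             ┃Mumbai,2024-01-10
···██········             ┃New York,2024-04-
██···█·····█·             ┃Berlin,2024-06-06
·█·····█··██·             ┃Paris,2024-08-26,
██·····█··█··             ┃New York,2024-11-
█·██·█·······             ┃New York,2024-06-
━━━━━━━━━━━━━━━━━━━━━━━━━━┃Sydney,2024-05-01
━━━━━━━━━━━━━━━━━━━━┛     ┃Berlin,2024-09-23
                          ┗━━━━━━━━━━━━━━━━━


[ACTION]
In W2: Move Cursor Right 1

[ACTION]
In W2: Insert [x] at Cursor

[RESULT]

━━━━━━━━━━━━━━━━━━━━━━━━━━┏━━━━━━━━━━━━━━━━━
fe                        ┃ FileEditor      
──────────────────────────┠─────────────────
                          ┃cx█ty,date,score,
·█·····█··███             ┃London,2024-04-16
█·██······███             ┃London,2024-11-25
█·····██··█··             ┃Sydney,2024-05-23
·██······█·█·             ┃New York,2024-09-
███·····████·             ┃London,2024-12-18
··█··█··█····             ┃Mumbai,2024-01-10
···██········             ┃New York,2024-04-
██···█·····█·             ┃Berlin,2024-06-06
·█·····█··██·             ┃Paris,2024-08-26,
██·····█··█··             ┃New York,2024-11-
█·██·█·······             ┃New York,2024-06-
━━━━━━━━━━━━━━━━━━━━━━━━━━┃Sydney,2024-05-01
━━━━━━━━━━━━━━━━━━━━┛     ┃Berlin,2024-09-23
                          ┗━━━━━━━━━━━━━━━━━


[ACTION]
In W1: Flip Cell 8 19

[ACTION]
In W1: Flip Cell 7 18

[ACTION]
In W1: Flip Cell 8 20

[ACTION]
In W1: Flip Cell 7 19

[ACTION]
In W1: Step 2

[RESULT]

━━━━━━━━━━━━━━━━━━━━━━━━━━┏━━━━━━━━━━━━━━━━━
fe                        ┃ FileEditor      
──────────────────────────┠─────────────────
                          ┃cx█ty,date,score,
█·█········█·             ┃London,2024-04-16
··██····███·█             ┃London,2024-11-25
█·██··██··███             ┃Sydney,2024-05-23
·███····█·███             ┃New York,2024-09-
████···█████·             ┃London,2024-12-18
·····█··█·██·             ┃Mumbai,2024-01-10
·····█····██·             ┃New York,2024-04-
█···█···█··█·             ┃Berlin,2024-06-06
█·██·█·█·██··             ┃Paris,2024-08-26,
████·██·█·█··             ┃New York,2024-11-
█··█···█·····             ┃New York,2024-06-
━━━━━━━━━━━━━━━━━━━━━━━━━━┃Sydney,2024-05-01
━━━━━━━━━━━━━━━━━━━━┛     ┃Berlin,2024-09-23
                          ┗━━━━━━━━━━━━━━━━━


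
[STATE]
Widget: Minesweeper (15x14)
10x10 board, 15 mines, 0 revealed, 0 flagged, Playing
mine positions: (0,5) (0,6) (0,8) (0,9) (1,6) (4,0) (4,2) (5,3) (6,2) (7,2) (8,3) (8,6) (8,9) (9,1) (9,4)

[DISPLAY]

■■■■■■■■■■     
■■■■■■■■■■     
■■■■■■■■■■     
■■■■■■■■■■     
■■■■■■■■■■     
■■■■■■■■■■     
■■■■■■■■■■     
■■■■■■■■■■     
■■■■■■■■■■     
■■■■■■■■■■     
               
               
               
               


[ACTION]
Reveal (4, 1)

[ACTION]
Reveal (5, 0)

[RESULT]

■■■■■■■■■■     
■■■■■■■■■■     
■■■■■■■■■■     
■■■■■■■■■■     
■2■■■■■■■■     
1■■■■■■■■■     
■■■■■■■■■■     
■■■■■■■■■■     
■■■■■■■■■■     
■■■■■■■■■■     
               
               
               
               


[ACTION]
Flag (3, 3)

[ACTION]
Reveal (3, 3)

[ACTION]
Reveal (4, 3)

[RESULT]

■■■■■■■■■■     
■■■■■■■■■■     
■■■■■■■■■■     
■■■⚑■■■■■■     
■2■2■■■■■■     
1■■■■■■■■■     
■■■■■■■■■■     
■■■■■■■■■■     
■■■■■■■■■■     
■■■■■■■■■■     
               
               
               
               


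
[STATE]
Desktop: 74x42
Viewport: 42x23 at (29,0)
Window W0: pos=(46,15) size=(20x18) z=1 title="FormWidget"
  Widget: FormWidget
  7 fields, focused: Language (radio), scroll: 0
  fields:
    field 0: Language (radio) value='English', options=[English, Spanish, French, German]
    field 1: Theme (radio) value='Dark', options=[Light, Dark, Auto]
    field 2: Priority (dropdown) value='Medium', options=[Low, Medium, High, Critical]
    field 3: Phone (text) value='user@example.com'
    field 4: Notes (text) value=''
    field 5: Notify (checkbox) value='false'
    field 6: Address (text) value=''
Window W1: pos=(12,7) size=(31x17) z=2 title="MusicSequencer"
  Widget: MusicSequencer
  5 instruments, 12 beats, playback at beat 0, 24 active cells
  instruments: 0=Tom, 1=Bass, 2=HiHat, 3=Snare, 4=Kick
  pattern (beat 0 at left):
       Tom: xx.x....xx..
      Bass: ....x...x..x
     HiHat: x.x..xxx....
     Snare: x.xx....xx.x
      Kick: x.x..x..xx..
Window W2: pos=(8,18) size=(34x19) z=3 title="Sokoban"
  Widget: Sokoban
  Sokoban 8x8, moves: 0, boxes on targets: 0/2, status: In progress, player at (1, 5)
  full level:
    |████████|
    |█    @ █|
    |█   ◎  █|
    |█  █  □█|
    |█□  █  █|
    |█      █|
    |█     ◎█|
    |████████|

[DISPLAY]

                                          
                                          
                                          
                                          
                                          
                                          
                                          
━━━━━━━━━━━━━┓                            
             ┃                            
─────────────┨                            
01           ┃                            
··           ┃                            
·█           ┃                            
··           ┃                            
·█           ┃                            
··           ┃   ┏━━━━━━━━━━━━━━━━━━┓     
             ┃   ┃ FormWidget       ┃     
             ┃   ┠──────────────────┨     
━━━━━━━━━━━━┓┃   ┃> Language:   (●) ┃     
            ┃┃   ┃  Theme:      ( ) ┃     
────────────┨┃   ┃  Priority:   [M▼]┃     
            ┃┃   ┃  Phone:      [us]┃     
            ┃┃   ┃  Notes:      [  ]┃     


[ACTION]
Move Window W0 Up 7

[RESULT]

                                          
                                          
                                          
                                          
                                          
                                          
                                          
━━━━━━━━━━━━━┓                            
             ┃   ┏━━━━━━━━━━━━━━━━━━┓     
─────────────┨   ┃ FormWidget       ┃     
01           ┃   ┠──────────────────┨     
··           ┃   ┃> Language:   (●) ┃     
·█           ┃   ┃  Theme:      ( ) ┃     
··           ┃   ┃  Priority:   [M▼]┃     
·█           ┃   ┃  Phone:      [us]┃     
··           ┃   ┃  Notes:      [  ]┃     
             ┃   ┃  Notify:     [ ] ┃     
             ┃   ┃  Address:    [  ]┃     
━━━━━━━━━━━━┓┃   ┃                  ┃     
            ┃┃   ┃                  ┃     
────────────┨┃   ┃                  ┃     
            ┃┃   ┃                  ┃     
            ┃┃   ┃                  ┃     


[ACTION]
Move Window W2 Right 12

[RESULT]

                                          
                                          
                                          
                                          
                                          
                                          
                                          
━━━━━━━━━━━━━┓                            
             ┃   ┏━━━━━━━━━━━━━━━━━━┓     
─────────────┨   ┃ FormWidget       ┃     
01           ┃   ┠──────────────────┨     
··           ┃   ┃> Language:   (●) ┃     
·█           ┃   ┃  Theme:      ( ) ┃     
··           ┃   ┃  Priority:   [M▼]┃     
·█           ┃   ┃  Phone:      [us]┃     
··           ┃   ┃  Notes:      [  ]┃     
             ┃   ┃  Notify:     [ ] ┃     
             ┃   ┃  Address:    [  ]┃     
━━━━━━━━━━━━━━━━━━━━━━━━┓           ┃     
                        ┃           ┃     
────────────────────────┨           ┃     
                        ┃           ┃     
                        ┃           ┃     


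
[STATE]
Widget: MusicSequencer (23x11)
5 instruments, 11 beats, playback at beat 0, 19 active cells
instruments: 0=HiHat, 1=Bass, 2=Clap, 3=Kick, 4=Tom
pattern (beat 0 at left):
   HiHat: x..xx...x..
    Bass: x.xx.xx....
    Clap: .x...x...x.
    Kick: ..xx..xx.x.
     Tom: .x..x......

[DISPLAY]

      ▼1234567890      
 HiHat█··██···█··      
  Bass█·██·██····      
  Clap·█···█···█·      
  Kick··██··██·█·      
   Tom·█··█······      
                       
                       
                       
                       
                       


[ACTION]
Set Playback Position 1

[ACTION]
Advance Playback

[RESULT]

      01▼34567890      
 HiHat█··██···█··      
  Bass█·██·██····      
  Clap·█···█···█·      
  Kick··██··██·█·      
   Tom·█··█······      
                       
                       
                       
                       
                       


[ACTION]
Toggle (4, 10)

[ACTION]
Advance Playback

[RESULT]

      012▼4567890      
 HiHat█··██···█··      
  Bass█·██·██····      
  Clap·█···█···█·      
  Kick··██··██·█·      
   Tom·█··█·····█      
                       
                       
                       
                       
                       


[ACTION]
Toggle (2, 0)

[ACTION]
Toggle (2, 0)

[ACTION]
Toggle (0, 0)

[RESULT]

      012▼4567890      
 HiHat···██···█··      
  Bass█·██·██····      
  Clap·█···█···█·      
  Kick··██··██·█·      
   Tom·█··█·····█      
                       
                       
                       
                       
                       


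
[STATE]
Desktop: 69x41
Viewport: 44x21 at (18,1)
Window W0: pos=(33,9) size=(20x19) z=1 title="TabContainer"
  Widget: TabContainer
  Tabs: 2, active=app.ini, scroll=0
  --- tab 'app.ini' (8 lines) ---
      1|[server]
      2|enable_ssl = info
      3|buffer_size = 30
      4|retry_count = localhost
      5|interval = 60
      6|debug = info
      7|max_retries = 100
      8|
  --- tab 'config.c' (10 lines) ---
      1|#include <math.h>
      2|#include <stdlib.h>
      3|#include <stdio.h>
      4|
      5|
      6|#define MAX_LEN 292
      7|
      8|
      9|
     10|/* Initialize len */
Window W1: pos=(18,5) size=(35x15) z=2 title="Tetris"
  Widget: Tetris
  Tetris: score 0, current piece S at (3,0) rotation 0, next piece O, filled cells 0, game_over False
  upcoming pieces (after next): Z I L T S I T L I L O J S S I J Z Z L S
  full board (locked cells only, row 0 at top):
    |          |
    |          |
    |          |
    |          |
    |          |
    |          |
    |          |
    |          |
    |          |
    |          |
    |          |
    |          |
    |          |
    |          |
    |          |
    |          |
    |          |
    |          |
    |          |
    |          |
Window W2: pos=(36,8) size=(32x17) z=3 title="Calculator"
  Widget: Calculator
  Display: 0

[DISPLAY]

                                            
                                            
                                            
                                            
┏━━━━━━━━━━━━━━━━━━━━━━━━━━━━━━━━━┓         
┃ Tetris                          ┃         
┠─────────────────────────────────┨         
┃          │Next: ┏━━━━━━━━━━━━━━━━━━━━━━━━━
┃          │▓▓    ┃ Calculator              
┃          │▓▓    ┠─────────────────────────
┃          │      ┃                         
┃          │      ┃┌───┬───┬───┬───┐        
┃          │      ┃│ 7 │ 8 │ 9 │ ÷ │        
┃          │Score:┃├───┼───┼───┼───┤        
┃          │0     ┃│ 4 │ 5 │ 6 │ × │        
┃          │      ┃├───┼───┼───┼───┤        
┃          │      ┃│ 1 │ 2 │ 3 │ - │        
┃          │      ┃├───┼───┼───┼───┤        
┗━━━━━━━━━━━━━━━━━┃│ 0 │ . │ = │ + │        
               ┃ma┃├───┼───┼───┼───┤        
               ┃  ┃│ C │ MC│ MR│ M+│        


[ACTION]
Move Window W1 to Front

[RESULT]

                                            
                                            
                                            
                                            
┏━━━━━━━━━━━━━━━━━━━━━━━━━━━━━━━━━┓         
┃ Tetris                          ┃         
┠─────────────────────────────────┨         
┃          │Next:                 ┃━━━━━━━━━
┃          │▓▓                    ┃         
┃          │▓▓                    ┃─────────
┃          │                      ┃         
┃          │                      ┃┐        
┃          │                      ┃│        
┃          │Score:                ┃┤        
┃          │0                     ┃│        
┃          │                      ┃┤        
┃          │                      ┃│        
┃          │                      ┃┤        
┗━━━━━━━━━━━━━━━━━━━━━━━━━━━━━━━━━┛│        
               ┃ma┃├───┼───┼───┼───┤        
               ┃  ┃│ C │ MC│ MR│ M+│        


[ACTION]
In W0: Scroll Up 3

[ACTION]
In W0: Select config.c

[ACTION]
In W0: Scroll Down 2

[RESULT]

                                            
                                            
                                            
                                            
┏━━━━━━━━━━━━━━━━━━━━━━━━━━━━━━━━━┓         
┃ Tetris                          ┃         
┠─────────────────────────────────┨         
┃          │Next:                 ┃━━━━━━━━━
┃          │▓▓                    ┃         
┃          │▓▓                    ┃─────────
┃          │                      ┃         
┃          │                      ┃┐        
┃          │                      ┃│        
┃          │Score:                ┃┤        
┃          │0                     ┃│        
┃          │                      ┃┤        
┃          │                      ┃│        
┃          │                      ┃┤        
┗━━━━━━━━━━━━━━━━━━━━━━━━━━━━━━━━━┛│        
               ┃  ┃├───┼───┼───┼───┤        
               ┃/*┃│ C │ MC│ MR│ M+│        


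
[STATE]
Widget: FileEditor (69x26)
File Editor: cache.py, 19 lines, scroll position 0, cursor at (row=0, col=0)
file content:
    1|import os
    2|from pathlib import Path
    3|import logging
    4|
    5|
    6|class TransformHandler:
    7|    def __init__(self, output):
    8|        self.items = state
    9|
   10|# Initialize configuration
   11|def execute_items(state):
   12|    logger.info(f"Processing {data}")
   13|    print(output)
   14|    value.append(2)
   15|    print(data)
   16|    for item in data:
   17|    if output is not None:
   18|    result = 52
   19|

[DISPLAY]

█mport os                                                           ▲
from pathlib import Path                                            █
import logging                                                      ░
                                                                    ░
                                                                    ░
class TransformHandler:                                             ░
    def __init__(self, output):                                     ░
        self.items = state                                          ░
                                                                    ░
# Initialize configuration                                          ░
def execute_items(state):                                           ░
    logger.info(f"Processing {data}")                               ░
    print(output)                                                   ░
    value.append(2)                                                 ░
    print(data)                                                     ░
    for item in data:                                               ░
    if output is not None:                                          ░
    result = 52                                                     ░
                                                                    ░
                                                                    ░
                                                                    ░
                                                                    ░
                                                                    ░
                                                                    ░
                                                                    ░
                                                                    ▼


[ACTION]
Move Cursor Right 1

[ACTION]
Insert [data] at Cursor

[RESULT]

idata█port os                                                       ▲
from pathlib import Path                                            █
import logging                                                      ░
                                                                    ░
                                                                    ░
class TransformHandler:                                             ░
    def __init__(self, output):                                     ░
        self.items = state                                          ░
                                                                    ░
# Initialize configuration                                          ░
def execute_items(state):                                           ░
    logger.info(f"Processing {data}")                               ░
    print(output)                                                   ░
    value.append(2)                                                 ░
    print(data)                                                     ░
    for item in data:                                               ░
    if output is not None:                                          ░
    result = 52                                                     ░
                                                                    ░
                                                                    ░
                                                                    ░
                                                                    ░
                                                                    ░
                                                                    ░
                                                                    ░
                                                                    ▼


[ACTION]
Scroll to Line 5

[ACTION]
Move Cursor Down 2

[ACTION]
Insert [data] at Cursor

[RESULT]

idatamport os                                                       ▲
from pathlib import Path                                            █
impordata█ logging                                                  ░
                                                                    ░
                                                                    ░
class TransformHandler:                                             ░
    def __init__(self, output):                                     ░
        self.items = state                                          ░
                                                                    ░
# Initialize configuration                                          ░
def execute_items(state):                                           ░
    logger.info(f"Processing {data}")                               ░
    print(output)                                                   ░
    value.append(2)                                                 ░
    print(data)                                                     ░
    for item in data:                                               ░
    if output is not None:                                          ░
    result = 52                                                     ░
                                                                    ░
                                                                    ░
                                                                    ░
                                                                    ░
                                                                    ░
                                                                    ░
                                                                    ░
                                                                    ▼


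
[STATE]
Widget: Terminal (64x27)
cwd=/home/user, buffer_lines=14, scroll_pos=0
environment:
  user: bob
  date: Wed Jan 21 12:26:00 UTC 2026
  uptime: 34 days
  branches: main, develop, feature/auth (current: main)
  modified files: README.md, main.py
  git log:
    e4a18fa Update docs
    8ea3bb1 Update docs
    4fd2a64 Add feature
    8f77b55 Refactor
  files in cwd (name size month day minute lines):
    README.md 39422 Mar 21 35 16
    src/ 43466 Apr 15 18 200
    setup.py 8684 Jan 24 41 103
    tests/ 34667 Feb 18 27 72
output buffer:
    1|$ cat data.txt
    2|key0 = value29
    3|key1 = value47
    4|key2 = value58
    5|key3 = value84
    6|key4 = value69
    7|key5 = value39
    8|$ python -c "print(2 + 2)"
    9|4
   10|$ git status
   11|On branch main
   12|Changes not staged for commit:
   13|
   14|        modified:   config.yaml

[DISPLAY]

$ cat data.txt                                                  
key0 = value29                                                  
key1 = value47                                                  
key2 = value58                                                  
key3 = value84                                                  
key4 = value69                                                  
key5 = value39                                                  
$ python -c "print(2 + 2)"                                      
4                                                               
$ git status                                                    
On branch main                                                  
Changes not staged for commit:                                  
                                                                
        modified:   config.yaml                                 
$ █                                                             
                                                                
                                                                
                                                                
                                                                
                                                                
                                                                
                                                                
                                                                
                                                                
                                                                
                                                                
                                                                


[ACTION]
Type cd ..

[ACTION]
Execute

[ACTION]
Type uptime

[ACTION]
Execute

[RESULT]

$ cat data.txt                                                  
key0 = value29                                                  
key1 = value47                                                  
key2 = value58                                                  
key3 = value84                                                  
key4 = value69                                                  
key5 = value39                                                  
$ python -c "print(2 + 2)"                                      
4                                                               
$ git status                                                    
On branch main                                                  
Changes not staged for commit:                                  
                                                                
        modified:   config.yaml                                 
$ cd ..                                                         
                                                                
$ uptime                                                        
 10:00  up 34 days                                              
$ █                                                             
                                                                
                                                                
                                                                
                                                                
                                                                
                                                                
                                                                
                                                                


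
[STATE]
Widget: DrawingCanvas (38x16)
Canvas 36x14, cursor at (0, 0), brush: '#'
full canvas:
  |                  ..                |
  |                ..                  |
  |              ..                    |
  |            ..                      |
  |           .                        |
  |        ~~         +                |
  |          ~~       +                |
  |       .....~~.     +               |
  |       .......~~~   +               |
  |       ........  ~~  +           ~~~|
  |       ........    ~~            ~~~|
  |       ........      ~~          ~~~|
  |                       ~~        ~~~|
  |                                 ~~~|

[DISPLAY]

+                 ..                  
                ..                    
              ..                      
            ..                        
           .                          
        ~~         +                  
          ~~       +                  
       .....~~.     +                 
       .......~~~   +                 
       ........  ~~  +           ~~~  
       ........    ~~            ~~~  
       ........      ~~          ~~~  
                       ~~        ~~~  
                                 ~~~  
                                      
                                      


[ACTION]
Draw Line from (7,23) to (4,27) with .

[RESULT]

+                 ..                  
                ..                    
              ..                      
            ..                        
           .               .          
        ~~         +      .           
          ~~       +    ..            
       .....~~.     +  .              
       .......~~~   +                 
       ........  ~~  +           ~~~  
       ........    ~~            ~~~  
       ........      ~~          ~~~  
                       ~~        ~~~  
                                 ~~~  
                                      
                                      


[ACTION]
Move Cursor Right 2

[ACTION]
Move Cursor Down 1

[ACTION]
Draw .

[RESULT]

                  ..                  
  .             ..                    
              ..                      
            ..                        
           .               .          
        ~~         +      .           
          ~~       +    ..            
       .....~~.     +  .              
       .......~~~   +                 
       ........  ~~  +           ~~~  
       ........    ~~            ~~~  
       ........      ~~          ~~~  
                       ~~        ~~~  
                                 ~~~  
                                      
                                      


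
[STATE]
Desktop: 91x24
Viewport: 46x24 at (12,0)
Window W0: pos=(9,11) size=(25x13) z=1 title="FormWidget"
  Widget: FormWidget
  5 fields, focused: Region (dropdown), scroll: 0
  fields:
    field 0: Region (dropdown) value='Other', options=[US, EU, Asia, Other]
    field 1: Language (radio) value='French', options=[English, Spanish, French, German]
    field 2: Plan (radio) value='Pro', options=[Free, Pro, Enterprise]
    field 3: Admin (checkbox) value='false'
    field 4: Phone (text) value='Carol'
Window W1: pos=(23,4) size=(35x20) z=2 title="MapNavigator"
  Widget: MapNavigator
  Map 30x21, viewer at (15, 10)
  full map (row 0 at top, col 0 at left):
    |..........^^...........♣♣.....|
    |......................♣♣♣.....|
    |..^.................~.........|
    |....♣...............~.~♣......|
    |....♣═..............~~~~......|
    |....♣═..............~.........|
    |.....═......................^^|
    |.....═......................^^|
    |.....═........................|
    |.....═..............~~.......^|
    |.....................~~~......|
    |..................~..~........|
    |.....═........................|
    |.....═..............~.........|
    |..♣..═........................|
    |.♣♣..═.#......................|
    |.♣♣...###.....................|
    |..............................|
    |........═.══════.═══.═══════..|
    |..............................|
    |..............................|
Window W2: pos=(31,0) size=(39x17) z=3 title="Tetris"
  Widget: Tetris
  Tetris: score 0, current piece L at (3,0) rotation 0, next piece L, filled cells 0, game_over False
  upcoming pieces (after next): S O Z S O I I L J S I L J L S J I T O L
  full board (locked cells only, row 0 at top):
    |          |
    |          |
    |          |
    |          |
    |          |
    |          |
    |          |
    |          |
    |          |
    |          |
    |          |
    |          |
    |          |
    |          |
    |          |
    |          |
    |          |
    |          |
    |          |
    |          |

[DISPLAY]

                   ┏━━━━━━━━━━━━━━━━━━━━━━━━━━
                   ┃ Tetris                   
                   ┠──────────────────────────
                   ┃          │Next:          
           ┏━━━━━━━┃          │  ▒            
           ┃ MapNav┃          │▒▒▒            
           ┠───────┃          │               
           ┃ ..^...┃          │               
           ┃ ....♣.┃          │               
           ┃ ....♣═┃          │Score:         
           ┃ ....♣═┃          │0              
━━━━━━━━━━━┃ .....═┃          │               
ormWidget  ┃ .....═┃          │               
───────────┃ .....═┃          │               
Region:    ┃ .....═┃          │               
Language:  ┃ ......┃          │               
Plan:      ┃ ......┗━━━━━━━━━━━━━━━━━━━━━━━━━━
Admin:     ┃ .....═........................  ┃
Phone:     ┃ .....═..............~.........  ┃
           ┃ ..♣..═........................  ┃
           ┃ .♣♣..═.#......................  ┃
           ┃ .♣♣...###.....................  ┃
           ┃ ..............................  ┃
━━━━━━━━━━━┗━━━━━━━━━━━━━━━━━━━━━━━━━━━━━━━━━┛


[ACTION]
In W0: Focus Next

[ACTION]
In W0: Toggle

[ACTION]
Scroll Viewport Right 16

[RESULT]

   ┏━━━━━━━━━━━━━━━━━━━━━━━━━━━━━━━━━━━━━┓    
   ┃ Tetris                              ┃    
   ┠─────────────────────────────────────┨    
   ┃          │Next:                     ┃    
━━━┃          │  ▒                       ┃    
Nav┃          │▒▒▒                       ┃    
───┃          │                          ┃    
...┃          │                          ┃    
.♣.┃          │                          ┃    
.♣═┃          │Score:                    ┃    
.♣═┃          │0                         ┃    
..═┃          │                          ┃    
..═┃          │                          ┃    
..═┃          │                          ┃    
..═┃          │                          ┃    
...┃          │                          ┃    
...┗━━━━━━━━━━━━━━━━━━━━━━━━━━━━━━━━━━━━━┛    
..═........................  ┃                
..═..............~.........  ┃                
..═........................  ┃                
..═.#......................  ┃                
...###.....................  ┃                
...........................  ┃                
━━━━━━━━━━━━━━━━━━━━━━━━━━━━━┛                


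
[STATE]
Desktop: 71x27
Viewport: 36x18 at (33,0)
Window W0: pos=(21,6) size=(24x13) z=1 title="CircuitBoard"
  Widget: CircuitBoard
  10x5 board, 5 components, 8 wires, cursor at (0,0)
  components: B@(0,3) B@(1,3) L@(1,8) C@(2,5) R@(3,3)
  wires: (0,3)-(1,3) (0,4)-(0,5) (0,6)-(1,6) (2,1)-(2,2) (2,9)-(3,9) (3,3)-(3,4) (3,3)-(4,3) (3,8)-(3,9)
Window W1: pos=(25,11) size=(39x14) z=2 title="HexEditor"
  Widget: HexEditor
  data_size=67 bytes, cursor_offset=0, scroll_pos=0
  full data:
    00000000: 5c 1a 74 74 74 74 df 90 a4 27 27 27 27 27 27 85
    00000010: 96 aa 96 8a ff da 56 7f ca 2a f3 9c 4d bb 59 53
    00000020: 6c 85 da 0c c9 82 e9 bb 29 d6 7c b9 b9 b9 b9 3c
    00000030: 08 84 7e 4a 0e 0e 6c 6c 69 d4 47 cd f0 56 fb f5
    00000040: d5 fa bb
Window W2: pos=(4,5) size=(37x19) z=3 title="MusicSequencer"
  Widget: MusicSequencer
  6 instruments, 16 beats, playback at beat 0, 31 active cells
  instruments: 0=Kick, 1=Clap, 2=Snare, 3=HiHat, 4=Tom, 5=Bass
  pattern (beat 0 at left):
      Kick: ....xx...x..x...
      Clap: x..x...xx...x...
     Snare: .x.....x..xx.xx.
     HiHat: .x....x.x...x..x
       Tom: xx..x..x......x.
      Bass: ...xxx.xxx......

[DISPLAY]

                                    
                                    
                                    
                                    
                                    
━━━━━━━┓                            
       ┃━━━┓                        
───────┨   ┃                        
       ┃───┨                        
       ┃8 9┃                        
       ┃ · ┃                        
       ┃━━━━━━━━━━━━━━━━━━━━━━┓     
       ┃                      ┃     
       ┃──────────────────────┨     
       ┃ 74 74 74 74 df 90  a4┃     
       ┃ 96 8a ff da 56 7f  ca┃     
       ┃ da 0c c9 82 e9 bb  29┃     
       ┃ 7e 4a 0e 0e 6c 6c  69┃     


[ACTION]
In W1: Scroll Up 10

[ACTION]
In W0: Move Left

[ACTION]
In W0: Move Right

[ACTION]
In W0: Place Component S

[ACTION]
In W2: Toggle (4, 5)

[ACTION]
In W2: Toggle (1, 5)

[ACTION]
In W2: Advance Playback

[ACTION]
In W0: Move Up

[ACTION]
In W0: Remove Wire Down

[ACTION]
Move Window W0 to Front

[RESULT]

                                    
                                    
                                    
                                    
                                    
━━━━━━━┓                            
━━━━━━━━━━━┓                        
rd         ┃                        
───────────┨                        
4 5 6 7 8 9┃                        
     B   · ┃                        
     │     ┃━━━━━━━━━━━━━━━━━━┓     
     B     ┃                  ┃     
           ┃──────────────────┨     
 ·         ┃74 74 74 df 90  a4┃     
           ┃8a ff da 56 7f  ca┃     
     R ─ · ┃0c c9 82 e9 bb  29┃     
     │     ┃4a 0e 0e 6c 6c  69┃     
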